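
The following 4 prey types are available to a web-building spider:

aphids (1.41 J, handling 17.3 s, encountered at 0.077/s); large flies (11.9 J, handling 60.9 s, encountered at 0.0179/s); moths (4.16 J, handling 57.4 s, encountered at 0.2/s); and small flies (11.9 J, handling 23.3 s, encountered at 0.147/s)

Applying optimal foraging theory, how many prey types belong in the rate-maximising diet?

Rank by E/h (J/s): small flies 0.511, large flies 0.195, aphids 0.0815, moths 0.0725. Include each in turn until the next type's E/h falls below the running intake rate.
Rate on top 1: 0.3953. large flies: 0.195 < 0.3953 → exclude; stop.
Optimal diet: small flies — 1 of 4 types.

1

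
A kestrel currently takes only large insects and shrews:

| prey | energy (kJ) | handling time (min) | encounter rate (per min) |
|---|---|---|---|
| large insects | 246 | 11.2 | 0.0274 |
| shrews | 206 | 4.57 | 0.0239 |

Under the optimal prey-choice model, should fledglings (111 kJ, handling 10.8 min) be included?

Yes

Current rate: (0.0274×246 + 0.0239×206)/(1 + 0.0274×11.2 + 0.0239×4.57) = 8.237 kJ/min.
fledglings: E/h = 111/10.8 = 10.28 kJ/min.
10.28 > 8.237, so adding fledglings raises the average — include it.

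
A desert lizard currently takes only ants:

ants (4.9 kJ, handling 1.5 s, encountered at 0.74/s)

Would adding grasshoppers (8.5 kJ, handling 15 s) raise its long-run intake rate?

No

On ants alone, R = ΣλE/(1+Σλh) = 3.626/2.11 = 1.718 kJ/s.
grasshoppers: E/h = 8.5/15 = 0.5667 kJ/s.
Since 0.5667 < R, time spent handling grasshoppers is better spent searching.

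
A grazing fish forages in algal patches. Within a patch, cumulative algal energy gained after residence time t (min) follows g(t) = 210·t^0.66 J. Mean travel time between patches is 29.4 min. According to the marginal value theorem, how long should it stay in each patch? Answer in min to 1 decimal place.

Maximise g(t)/(T+t): set derivative to zero → g'(t)(T+t) = g(t).
g'(t) = 0.66·210·t^-0.34. Setting 0.66·210·t^-0.34 = 210·t^0.66/(29.4+t) gives 0.66(29.4+t) = t, so 0.34·t = 0.66×29.4.
t* = 0.66×29.4/0.34 = 57.07 min.

57.1 min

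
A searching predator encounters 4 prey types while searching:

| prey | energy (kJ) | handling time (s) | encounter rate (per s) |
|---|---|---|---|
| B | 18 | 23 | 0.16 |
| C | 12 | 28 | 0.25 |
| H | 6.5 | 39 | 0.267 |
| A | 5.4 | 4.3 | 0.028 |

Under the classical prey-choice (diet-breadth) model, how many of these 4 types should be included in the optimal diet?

2

Rank by E/h (kJ/s): A 1.26, B 0.783, C 0.429, H 0.167. Include each in turn until the next type's E/h falls below the running intake rate.
Rate on top 1: 0.135. B: 0.783 > 0.135 → include.
Rate on top 2: 0.6314. C: 0.429 < 0.6314 → exclude; stop.
Optimal diet: A, B — 2 of 4 types.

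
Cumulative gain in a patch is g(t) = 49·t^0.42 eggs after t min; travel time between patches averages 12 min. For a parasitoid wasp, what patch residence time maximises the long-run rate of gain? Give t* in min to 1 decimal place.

8.7 min

Optimal t* satisfies g'(t*) = g(t*)/(T + t*).
g'(t) = 0.42·49·t^-0.58. Setting 0.42·49·t^-0.58 = 49·t^0.42/(12+t) gives 0.42(12+t) = t, so 0.58·t = 0.42×12.
t* = 0.42×12/0.58 = 8.69 min.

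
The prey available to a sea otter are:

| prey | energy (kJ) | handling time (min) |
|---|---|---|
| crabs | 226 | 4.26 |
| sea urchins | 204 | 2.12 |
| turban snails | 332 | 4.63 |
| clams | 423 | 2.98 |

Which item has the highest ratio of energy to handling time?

In descending order of E/h:
clams: 423/2.98 = 142 kJ/min
sea urchins: 204/2.12 = 96.2 kJ/min
turban snails: 332/4.63 = 71.7 kJ/min
crabs: 226/4.26 = 53.1 kJ/min

clams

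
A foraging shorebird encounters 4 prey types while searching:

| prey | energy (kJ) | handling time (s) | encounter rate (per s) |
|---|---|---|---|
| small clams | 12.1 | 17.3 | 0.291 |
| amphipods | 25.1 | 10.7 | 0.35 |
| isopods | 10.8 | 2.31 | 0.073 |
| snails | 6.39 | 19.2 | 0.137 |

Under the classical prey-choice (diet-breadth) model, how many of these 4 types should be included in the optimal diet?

Rank by E/h (kJ/s): isopods 4.68, amphipods 2.35, small clams 0.699, snails 0.333. Include each in turn until the next type's E/h falls below the running intake rate.
Rate on top 1: 0.6746. amphipods: 2.35 > 0.6746 → include.
Rate on top 2: 1.948. small clams: 0.699 < 1.948 → exclude; stop.
Optimal diet: isopods, amphipods — 2 of 4 types.

2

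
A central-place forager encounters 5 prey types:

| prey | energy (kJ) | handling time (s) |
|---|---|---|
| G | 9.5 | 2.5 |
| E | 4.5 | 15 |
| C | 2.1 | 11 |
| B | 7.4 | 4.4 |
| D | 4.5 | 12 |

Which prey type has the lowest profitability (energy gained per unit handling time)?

In descending order of E/h:
G: 9.5/2.5 = 3.8 kJ/s
B: 7.4/4.4 = 1.68 kJ/s
D: 4.5/12 = 0.375 kJ/s
E: 4.5/15 = 0.3 kJ/s
C: 2.1/11 = 0.191 kJ/s

C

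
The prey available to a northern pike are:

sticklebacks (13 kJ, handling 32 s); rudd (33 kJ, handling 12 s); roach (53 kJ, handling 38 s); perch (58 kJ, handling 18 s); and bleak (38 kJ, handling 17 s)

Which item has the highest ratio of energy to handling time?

perch

Profitability E/h (kJ/s): sticklebacks = 13/32 = 0.406, rudd = 33/12 = 2.75, roach = 53/38 = 1.39, perch = 58/18 = 3.22, bleak = 38/17 = 2.24.
Ranked: perch > rudd > bleak > roach > sticklebacks.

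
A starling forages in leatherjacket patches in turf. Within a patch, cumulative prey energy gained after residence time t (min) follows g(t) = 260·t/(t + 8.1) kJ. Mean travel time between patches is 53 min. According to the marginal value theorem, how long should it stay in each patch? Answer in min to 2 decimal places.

By the marginal value theorem, leave when the instantaneous gain rate g'(t) equals the habitat-wide average g(t)/(T + t).
g'(t) = 260·8.1/(t + 8.1)². Setting 260·8.1/(t+8.1)² = 260t/[(t+8.1)(53+t)] gives 8.1(53+t) = t(t+8.1), so t² = 8.1×53 = 429.3.
t* = √429.3 = 20.72 min.

20.72 min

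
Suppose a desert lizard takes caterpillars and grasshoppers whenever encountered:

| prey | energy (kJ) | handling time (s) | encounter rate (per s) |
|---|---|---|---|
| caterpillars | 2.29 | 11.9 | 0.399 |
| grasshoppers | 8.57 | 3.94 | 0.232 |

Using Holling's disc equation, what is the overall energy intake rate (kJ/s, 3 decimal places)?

0.436 kJ/s

R = Σλ_iE_i / (1 + Σλ_ih_i)
Numerator: 0.399×2.29 + 0.232×8.57 = 2.902
Denominator: 1 + 0.399×11.9 + 0.232×3.94 = 6.662
R = 2.902/6.662 = 0.4356 kJ/s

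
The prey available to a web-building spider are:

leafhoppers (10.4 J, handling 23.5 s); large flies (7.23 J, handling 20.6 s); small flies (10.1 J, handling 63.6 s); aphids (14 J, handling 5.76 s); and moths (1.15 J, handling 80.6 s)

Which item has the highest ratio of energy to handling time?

In descending order of E/h:
aphids: 14/5.76 = 2.43 J/s
leafhoppers: 10.4/23.5 = 0.443 J/s
large flies: 7.23/20.6 = 0.351 J/s
small flies: 10.1/63.6 = 0.159 J/s
moths: 1.15/80.6 = 0.0143 J/s

aphids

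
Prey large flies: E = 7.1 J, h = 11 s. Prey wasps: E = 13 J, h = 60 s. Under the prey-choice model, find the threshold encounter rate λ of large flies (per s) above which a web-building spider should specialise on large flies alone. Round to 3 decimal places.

The zero-one rule: include wasps iff E₂/h₂ > λE₁/(1+λh₁). Equality gives the switch point.
λE₁h₂ = E₂ + λE₂h₁ ⇒ λ = E₂/(E₁h₂ − E₂h₁) = 13/(426 − 143) = 0.04594 per s.

0.046 per s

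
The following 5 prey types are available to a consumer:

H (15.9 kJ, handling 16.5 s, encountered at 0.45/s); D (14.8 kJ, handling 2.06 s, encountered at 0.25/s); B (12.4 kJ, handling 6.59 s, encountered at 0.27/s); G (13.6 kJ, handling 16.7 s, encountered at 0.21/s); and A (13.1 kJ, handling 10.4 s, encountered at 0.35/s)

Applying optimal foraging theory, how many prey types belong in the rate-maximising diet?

1

Rank by E/h (kJ/s): D 7.18, B 1.88, A 1.26, H 0.964, G 0.814. Include each in turn until the next type's E/h falls below the running intake rate.
Rate on top 1: 2.442. B: 1.88 < 2.442 → exclude; stop.
Optimal diet: D — 1 of 5 types.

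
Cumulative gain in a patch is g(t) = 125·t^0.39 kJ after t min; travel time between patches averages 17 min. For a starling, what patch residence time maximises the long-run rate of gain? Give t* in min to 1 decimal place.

Maximise g(t)/(T+t): set derivative to zero → g'(t)(T+t) = g(t).
g'(t) = 0.39·125·t^-0.61. Setting 0.39·125·t^-0.61 = 125·t^0.39/(17+t) gives 0.39(17+t) = t, so 0.61·t = 0.39×17.
t* = 0.39×17/0.61 = 10.87 min.

10.9 min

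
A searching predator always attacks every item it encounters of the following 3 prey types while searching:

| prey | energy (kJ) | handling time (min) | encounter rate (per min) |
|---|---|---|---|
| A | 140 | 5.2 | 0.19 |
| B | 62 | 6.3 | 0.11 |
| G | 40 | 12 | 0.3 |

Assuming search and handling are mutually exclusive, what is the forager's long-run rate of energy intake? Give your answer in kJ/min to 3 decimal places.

7.231 kJ/min

R = Σλ_iE_i / (1 + Σλ_ih_i)
Numerator: 0.19×140 + 0.11×62 + 0.3×40 = 45.42
Denominator: 1 + 0.19×5.2 + 0.11×6.3 + 0.3×12 = 6.281
R = 45.42/6.281 = 7.231 kJ/min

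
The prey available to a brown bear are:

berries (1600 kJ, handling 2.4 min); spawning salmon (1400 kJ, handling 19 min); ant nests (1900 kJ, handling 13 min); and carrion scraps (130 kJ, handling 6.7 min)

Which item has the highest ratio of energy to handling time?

In descending order of E/h:
berries: 1600/2.4 = 667 kJ/min
ant nests: 1900/13 = 146 kJ/min
spawning salmon: 1400/19 = 73.7 kJ/min
carrion scraps: 130/6.7 = 19.4 kJ/min

berries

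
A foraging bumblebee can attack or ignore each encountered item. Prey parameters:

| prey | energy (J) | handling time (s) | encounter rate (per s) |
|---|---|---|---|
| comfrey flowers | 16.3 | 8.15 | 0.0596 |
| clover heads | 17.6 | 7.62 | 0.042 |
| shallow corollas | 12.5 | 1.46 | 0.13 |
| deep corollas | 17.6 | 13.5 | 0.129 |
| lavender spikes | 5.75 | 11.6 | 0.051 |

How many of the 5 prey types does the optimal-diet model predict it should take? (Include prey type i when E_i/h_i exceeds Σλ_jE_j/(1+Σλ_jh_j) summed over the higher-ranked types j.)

E/h in descending order: shallow corollas 8.56, clover heads 2.31, comfrey flowers 2, deep corollas 1.3, lavender spikes 0.496 J/s. The optimal diet is the largest prefix of this list for which every included type satisfies E_i/h_i > R on the types above it.
Rate on top 1: 1.366. clover heads: 2.31 > 1.366 → include.
Rate on top 2: 1.566. comfrey flowers: 2 > 1.566 → include.
Rate on top 3: 1.672. deep corollas: 1.3 < 1.672 → exclude; stop.
Optimal diet: shallow corollas, clover heads, comfrey flowers — 3 of 5 types.

3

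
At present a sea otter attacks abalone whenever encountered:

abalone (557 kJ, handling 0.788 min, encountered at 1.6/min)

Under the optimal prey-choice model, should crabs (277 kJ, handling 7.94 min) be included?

On abalone alone, R = ΣλE/(1+Σλh) = 891.2/2.261 = 394.2 kJ/min.
Profitability of crabs: 277/7.94 = 34.89 kJ/min.
34.89 < 394.2, so adding crabs would lower the average — exclude it.

No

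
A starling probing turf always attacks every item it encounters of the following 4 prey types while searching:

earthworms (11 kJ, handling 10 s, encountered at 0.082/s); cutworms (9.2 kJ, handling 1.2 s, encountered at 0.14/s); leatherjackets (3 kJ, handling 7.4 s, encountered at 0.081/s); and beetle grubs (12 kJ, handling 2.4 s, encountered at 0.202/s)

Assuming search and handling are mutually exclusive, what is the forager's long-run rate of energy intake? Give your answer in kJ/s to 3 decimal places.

R = Σλ_iE_i / (1 + Σλ_ih_i)
Numerator: 0.082×11 + 0.14×9.2 + 0.081×3 + 0.202×12 = 4.857
Denominator: 1 + 0.082×10 + 0.14×1.2 + 0.081×7.4 + 0.202×2.4 = 3.072
R = 4.857/3.072 = 1.581 kJ/s

1.581 kJ/s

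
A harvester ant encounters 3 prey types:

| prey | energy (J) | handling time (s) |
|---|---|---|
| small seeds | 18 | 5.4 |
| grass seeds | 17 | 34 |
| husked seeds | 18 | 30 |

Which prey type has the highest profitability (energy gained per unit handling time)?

In descending order of E/h:
small seeds: 18/5.4 = 3.33 J/s
husked seeds: 18/30 = 0.6 J/s
grass seeds: 17/34 = 0.5 J/s

small seeds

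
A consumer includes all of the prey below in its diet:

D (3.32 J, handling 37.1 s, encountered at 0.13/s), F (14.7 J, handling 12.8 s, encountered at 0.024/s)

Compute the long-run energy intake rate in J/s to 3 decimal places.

R = Σλ_iE_i / (1 + Σλ_ih_i)
Numerator: 0.13×3.32 + 0.024×14.7 = 0.7844
Denominator: 1 + 0.13×37.1 + 0.024×12.8 = 6.13
R = 0.7844/6.13 = 0.128 J/s

0.128 J/s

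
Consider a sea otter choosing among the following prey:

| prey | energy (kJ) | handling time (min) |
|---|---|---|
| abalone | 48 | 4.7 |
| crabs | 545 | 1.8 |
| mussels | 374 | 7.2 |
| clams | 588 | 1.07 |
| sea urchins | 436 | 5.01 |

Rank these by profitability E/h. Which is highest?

In descending order of E/h:
clams: 588/1.07 = 550 kJ/min
crabs: 545/1.8 = 303 kJ/min
sea urchins: 436/5.01 = 87 kJ/min
mussels: 374/7.2 = 51.9 kJ/min
abalone: 48/4.7 = 10.2 kJ/min

clams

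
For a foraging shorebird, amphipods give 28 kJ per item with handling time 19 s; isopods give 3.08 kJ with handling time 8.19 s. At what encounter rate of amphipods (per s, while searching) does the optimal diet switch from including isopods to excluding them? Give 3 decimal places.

The zero-one rule: include isopods iff E₂/h₂ > λE₁/(1+λh₁). Equality gives the switch point.
λE₁h₂ = E₂ + λE₂h₁ ⇒ λ = E₂/(E₁h₂ − E₂h₁) = 3.08/(229.3 − 58.52) = 0.01803 per s.

0.018 per s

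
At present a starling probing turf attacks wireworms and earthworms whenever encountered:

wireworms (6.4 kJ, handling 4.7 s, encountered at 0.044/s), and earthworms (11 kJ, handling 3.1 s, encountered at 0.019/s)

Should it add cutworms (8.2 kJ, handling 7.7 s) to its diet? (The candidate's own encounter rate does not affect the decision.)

On wireworms and earthworms alone, R = ΣλE/(1+Σλh) = 0.4906/1.266 = 0.3876 kJ/s.
cutworms: E/h = 8.2/7.7 = 1.065 kJ/s.
Since 1.065 > R, including cutworms increases the long-run rate.

Yes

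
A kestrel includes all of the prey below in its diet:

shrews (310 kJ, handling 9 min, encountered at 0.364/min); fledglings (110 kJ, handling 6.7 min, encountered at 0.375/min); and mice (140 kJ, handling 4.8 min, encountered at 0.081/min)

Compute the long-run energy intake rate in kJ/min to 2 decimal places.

23.05 kJ/min

R = (0.364×310 + 0.375×110 + 0.081×140) / (1 + 0.364×9 + 0.375×6.7 + 0.081×4.8) = 165.4/7.177 = 23.05 kJ/min.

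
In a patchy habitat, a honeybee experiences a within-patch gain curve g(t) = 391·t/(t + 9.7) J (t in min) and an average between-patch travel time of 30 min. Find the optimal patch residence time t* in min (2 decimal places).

17.06 min

By the marginal value theorem, leave when the instantaneous gain rate g'(t) equals the habitat-wide average g(t)/(T + t).
g'(t) = 391·9.7/(t + 9.7)². Setting 391·9.7/(t+9.7)² = 391t/[(t+9.7)(30+t)] gives 9.7(30+t) = t(t+9.7), so t² = 9.7×30 = 291.
t* = √291 = 17.06 min.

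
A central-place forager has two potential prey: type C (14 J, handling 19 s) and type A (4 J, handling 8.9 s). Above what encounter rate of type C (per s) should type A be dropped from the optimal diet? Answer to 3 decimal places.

At the threshold, the rate on type C alone equals the profitability of type A: λ·14/(1 + λ·19) = 4/8.9 = 0.4494.
Rearranging, λ(14 − 0.4494×19) = 0.4494, so λ = 0.4494/5.461 = 0.0823 per s.

0.082 per s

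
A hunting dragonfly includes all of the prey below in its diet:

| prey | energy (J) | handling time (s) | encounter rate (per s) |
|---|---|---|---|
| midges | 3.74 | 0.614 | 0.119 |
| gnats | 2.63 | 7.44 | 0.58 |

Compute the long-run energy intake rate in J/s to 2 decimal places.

R = Σλ_iE_i / (1 + Σλ_ih_i)
Numerator: 0.119×3.74 + 0.58×2.63 = 1.97
Denominator: 1 + 0.119×0.614 + 0.58×7.44 = 5.388
R = 1.97/5.388 = 0.3657 J/s

0.37 J/s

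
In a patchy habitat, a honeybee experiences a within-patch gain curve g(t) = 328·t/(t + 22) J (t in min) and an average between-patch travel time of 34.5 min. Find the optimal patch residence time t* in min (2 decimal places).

Optimal t* satisfies g'(t*) = g(t*)/(T + t*).
g'(t) = 328·22/(t + 22)². Setting 328·22/(t+22)² = 328t/[(t+22)(34.5+t)] gives 22(34.5+t) = t(t+22), so t² = 22×34.5 = 759.
t* = √759 = 27.55 min.

27.55 min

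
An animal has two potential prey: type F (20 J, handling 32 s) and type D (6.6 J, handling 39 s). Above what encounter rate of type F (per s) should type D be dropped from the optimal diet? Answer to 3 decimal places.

0.012 per s

Drop type D once their profitability E₂/h₂ falls below the rate achievable on type F alone: E₂/h₂ = λE₁/(1 + λh₁).
Solve for λ: λE₁h₂ = E₂(1 + λh₁) → λ(E₁h₂ − E₂h₁) = E₂ → λ = E₂/(E₁h₂ − E₂h₁).
λ = 6.6/(20×39 − 6.6×32) = 6.6/568.8 = 0.0116 per s.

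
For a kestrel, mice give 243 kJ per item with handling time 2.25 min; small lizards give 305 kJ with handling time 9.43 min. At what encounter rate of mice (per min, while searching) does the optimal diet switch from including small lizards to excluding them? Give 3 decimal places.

0.190 per min

The zero-one rule: include small lizards iff E₂/h₂ > λE₁/(1+λh₁). Equality gives the switch point.
λE₁h₂ = E₂ + λE₂h₁ ⇒ λ = E₂/(E₁h₂ − E₂h₁) = 305/(2291 − 686.2) = 0.19 per min.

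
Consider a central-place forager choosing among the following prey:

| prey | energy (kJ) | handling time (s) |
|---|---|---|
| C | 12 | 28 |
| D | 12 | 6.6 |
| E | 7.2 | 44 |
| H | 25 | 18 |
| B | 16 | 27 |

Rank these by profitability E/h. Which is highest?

D

Profitability E/h (kJ/s): C = 12/28 = 0.429, D = 12/6.6 = 1.82, E = 7.2/44 = 0.164, H = 25/18 = 1.39, B = 16/27 = 0.593.
Ranked: D > H > B > C > E.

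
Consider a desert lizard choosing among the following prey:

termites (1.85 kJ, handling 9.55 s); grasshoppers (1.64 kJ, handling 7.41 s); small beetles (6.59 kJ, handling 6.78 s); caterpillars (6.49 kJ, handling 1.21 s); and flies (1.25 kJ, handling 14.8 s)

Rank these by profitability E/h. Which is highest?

In descending order of E/h:
caterpillars: 6.49/1.21 = 5.36 kJ/s
small beetles: 6.59/6.78 = 0.972 kJ/s
grasshoppers: 1.64/7.41 = 0.221 kJ/s
termites: 1.85/9.55 = 0.194 kJ/s
flies: 1.25/14.8 = 0.0845 kJ/s

caterpillars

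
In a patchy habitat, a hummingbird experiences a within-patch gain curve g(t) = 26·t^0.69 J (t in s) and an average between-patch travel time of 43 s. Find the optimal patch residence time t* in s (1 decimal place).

95.7 s

Optimal t* satisfies g'(t*) = g(t*)/(T + t*).
g'(t) = 0.69·26·t^-0.31. Setting 0.69·26·t^-0.31 = 26·t^0.69/(43+t) gives 0.69(43+t) = t, so 0.31·t = 0.69×43.
t* = 0.69×43/0.31 = 95.71 s.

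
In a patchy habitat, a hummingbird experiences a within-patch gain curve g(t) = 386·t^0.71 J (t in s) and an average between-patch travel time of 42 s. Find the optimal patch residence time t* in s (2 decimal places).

102.83 s

Optimal t* satisfies g'(t*) = g(t*)/(T + t*).
g'(t) = 0.71·386·t^-0.29. Setting 0.71·386·t^-0.29 = 386·t^0.71/(42+t) gives 0.71(42+t) = t, so 0.29·t = 0.71×42.
t* = 0.71×42/0.29 = 102.8 s.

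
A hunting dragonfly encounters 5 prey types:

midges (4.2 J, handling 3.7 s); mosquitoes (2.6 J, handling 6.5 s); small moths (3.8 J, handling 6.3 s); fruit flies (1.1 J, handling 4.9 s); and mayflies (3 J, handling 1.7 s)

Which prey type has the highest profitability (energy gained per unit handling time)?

In descending order of E/h:
mayflies: 3/1.7 = 1.76 J/s
midges: 4.2/3.7 = 1.14 J/s
small moths: 3.8/6.3 = 0.603 J/s
mosquitoes: 2.6/6.5 = 0.4 J/s
fruit flies: 1.1/4.9 = 0.224 J/s

mayflies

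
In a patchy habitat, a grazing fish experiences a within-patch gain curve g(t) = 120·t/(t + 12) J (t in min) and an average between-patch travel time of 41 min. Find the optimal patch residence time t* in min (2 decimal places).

22.18 min

By the marginal value theorem, leave when the instantaneous gain rate g'(t) equals the habitat-wide average g(t)/(T + t).
g'(t) = 120·12/(t + 12)². Setting 120·12/(t+12)² = 120t/[(t+12)(41+t)] gives 12(41+t) = t(t+12), so t² = 12×41 = 492.
t* = √492 = 22.18 min.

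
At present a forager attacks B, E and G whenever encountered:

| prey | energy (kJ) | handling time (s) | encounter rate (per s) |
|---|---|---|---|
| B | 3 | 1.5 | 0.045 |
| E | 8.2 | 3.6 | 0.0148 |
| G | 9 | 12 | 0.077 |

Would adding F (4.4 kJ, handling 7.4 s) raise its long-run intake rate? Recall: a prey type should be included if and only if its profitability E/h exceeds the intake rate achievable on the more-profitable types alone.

On B, E and G alone, R = ΣλE/(1+Σλh) = 0.9494/2.045 = 0.4643 kJ/s.
Profitability of F: 4.4/7.4 = 0.5946 kJ/s.
0.5946 > 0.4643, so adding F raises the average — include it.

Yes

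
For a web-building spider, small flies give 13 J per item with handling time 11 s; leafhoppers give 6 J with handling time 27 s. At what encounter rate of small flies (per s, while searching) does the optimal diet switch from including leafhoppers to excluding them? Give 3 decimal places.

0.021 per s

The zero-one rule: include leafhoppers iff E₂/h₂ > λE₁/(1+λh₁). Equality gives the switch point.
λE₁h₂ = E₂ + λE₂h₁ ⇒ λ = E₂/(E₁h₂ − E₂h₁) = 6/(351 − 66) = 0.02105 per s.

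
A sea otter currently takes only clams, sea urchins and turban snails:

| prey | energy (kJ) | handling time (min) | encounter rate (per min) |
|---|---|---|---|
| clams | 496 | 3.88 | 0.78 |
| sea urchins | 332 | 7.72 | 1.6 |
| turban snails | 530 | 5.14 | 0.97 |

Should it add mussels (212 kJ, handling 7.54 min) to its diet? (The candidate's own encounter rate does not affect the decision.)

No

Intake rate on the current diet: R = (0.78×496 + 1.6×332 + 0.97×530) / (1 + 0.78×3.88 + 1.6×7.72 + 0.97×5.14) = 1432/21.36 = 67.04 kJ/min.
Profitability of mussels: 212/7.54 = 28.12 kJ/min.
Since 28.12 < R, time spent handling mussels is better spent searching.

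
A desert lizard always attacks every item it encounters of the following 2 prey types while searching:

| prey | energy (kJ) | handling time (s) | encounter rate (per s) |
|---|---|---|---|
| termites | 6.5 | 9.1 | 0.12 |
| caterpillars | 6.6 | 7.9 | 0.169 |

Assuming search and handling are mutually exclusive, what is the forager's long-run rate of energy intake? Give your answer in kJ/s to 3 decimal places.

0.553 kJ/s

R = Σλ_iE_i / (1 + Σλ_ih_i)
Numerator: 0.12×6.5 + 0.169×6.6 = 1.895
Denominator: 1 + 0.12×9.1 + 0.169×7.9 = 3.427
R = 1.895/3.427 = 0.5531 kJ/s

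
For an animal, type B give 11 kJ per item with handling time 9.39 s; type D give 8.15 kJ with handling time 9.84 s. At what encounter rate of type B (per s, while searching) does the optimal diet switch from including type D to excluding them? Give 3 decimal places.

Drop type D once their profitability E₂/h₂ falls below the rate achievable on type B alone: E₂/h₂ = λE₁/(1 + λh₁).
Solve for λ: λE₁h₂ = E₂(1 + λh₁) → λ(E₁h₂ − E₂h₁) = E₂ → λ = E₂/(E₁h₂ − E₂h₁).
λ = 8.15/(11×9.84 − 8.15×9.39) = 8.15/31.71 = 0.257 per s.

0.257 per s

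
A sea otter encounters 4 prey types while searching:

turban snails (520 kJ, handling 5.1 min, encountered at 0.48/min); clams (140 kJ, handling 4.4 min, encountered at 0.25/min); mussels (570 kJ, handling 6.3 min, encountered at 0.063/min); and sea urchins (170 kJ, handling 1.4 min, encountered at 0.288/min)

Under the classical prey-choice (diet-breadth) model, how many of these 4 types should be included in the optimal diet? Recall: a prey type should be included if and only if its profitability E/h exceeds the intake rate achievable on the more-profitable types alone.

Profitabilities (E/h, kJ/min): sea urchins 121, turban snails 102, mussels 90.5, clams 31.8. Add prey in this order while the next type's profitability exceeds the intake rate on those already taken.
Rate on top 1: 34.89. turban snails: 102 > 34.89 → include.
Rate on top 2: 77.52. mussels: 90.5 > 77.52 → include.
Rate on top 3: 78.73. clams: 31.8 < 78.73 → exclude; stop.
Optimal diet: sea urchins, turban snails, mussels — 3 of 4 types.

3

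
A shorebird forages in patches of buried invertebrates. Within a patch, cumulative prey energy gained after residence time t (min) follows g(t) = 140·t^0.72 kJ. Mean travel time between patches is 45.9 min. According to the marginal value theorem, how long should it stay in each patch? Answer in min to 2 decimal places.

By the marginal value theorem, leave when the instantaneous gain rate g'(t) equals the habitat-wide average g(t)/(T + t).
g'(t) = 0.72·140·t^-0.28. Setting 0.72·140·t^-0.28 = 140·t^0.72/(45.9+t) gives 0.72(45.9+t) = t, so 0.28·t = 0.72×45.9.
t* = 0.72×45.9/0.28 = 118 min.

118.03 min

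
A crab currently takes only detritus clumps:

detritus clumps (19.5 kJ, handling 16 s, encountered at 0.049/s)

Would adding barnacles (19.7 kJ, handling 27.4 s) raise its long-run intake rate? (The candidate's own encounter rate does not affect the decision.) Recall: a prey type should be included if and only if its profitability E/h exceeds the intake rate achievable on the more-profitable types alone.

Intake rate on the current diet: R = (0.049×19.5) / (1 + 0.049×16) = 0.9555/1.784 = 0.5356 kJ/s.
barnacles: E/h = 19.7/27.4 = 0.719 kJ/s.
Since 0.719 > R, including barnacles increases the long-run rate.

Yes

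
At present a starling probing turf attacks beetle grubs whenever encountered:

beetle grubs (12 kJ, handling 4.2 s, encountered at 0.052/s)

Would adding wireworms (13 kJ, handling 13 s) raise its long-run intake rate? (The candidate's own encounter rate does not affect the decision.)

On beetle grubs alone, R = ΣλE/(1+Σλh) = 0.624/1.218 = 0.5121 kJ/s.
Profitability of wireworms: 13/13 = 1 kJ/s.
Since 1 > R, including wireworms increases the long-run rate.

Yes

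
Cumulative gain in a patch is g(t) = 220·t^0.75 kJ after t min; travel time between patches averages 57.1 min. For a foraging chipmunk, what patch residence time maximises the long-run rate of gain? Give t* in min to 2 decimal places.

171.30 min

Optimal t* satisfies g'(t*) = g(t*)/(T + t*).
g'(t) = 0.75·220·t^-0.25. Setting 0.75·220·t^-0.25 = 220·t^0.75/(57.1+t) gives 0.75(57.1+t) = t, so 0.25·t = 0.75×57.1.
t* = 0.75×57.1/0.25 = 171.3 min.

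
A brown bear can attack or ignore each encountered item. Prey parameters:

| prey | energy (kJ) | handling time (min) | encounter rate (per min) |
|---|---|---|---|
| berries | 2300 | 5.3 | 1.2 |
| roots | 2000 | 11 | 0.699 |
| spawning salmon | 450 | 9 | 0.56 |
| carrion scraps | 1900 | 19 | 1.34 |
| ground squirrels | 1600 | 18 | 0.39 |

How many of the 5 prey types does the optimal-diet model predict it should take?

1

Rank by E/h (kJ/min): berries 434, roots 182, carrion scraps 100, ground squirrels 88.9, spawning salmon 50. Include each in turn until the next type's E/h falls below the running intake rate.
Rate on top 1: 375. roots: 182 < 375 → exclude; stop.
Optimal diet: berries — 1 of 5 types.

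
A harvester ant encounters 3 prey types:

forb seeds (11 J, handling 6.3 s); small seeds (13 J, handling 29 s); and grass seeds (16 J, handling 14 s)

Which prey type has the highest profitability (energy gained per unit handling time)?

forb seeds

Profitability E/h (J/s): forb seeds = 11/6.3 = 1.75, small seeds = 13/29 = 0.448, grass seeds = 16/14 = 1.14.
Ranked: forb seeds > grass seeds > small seeds.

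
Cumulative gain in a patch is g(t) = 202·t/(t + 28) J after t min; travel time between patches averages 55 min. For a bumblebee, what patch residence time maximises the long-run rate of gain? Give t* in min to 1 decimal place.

Optimal t* satisfies g'(t*) = g(t*)/(T + t*).
g'(t) = 202·28/(t + 28)². Setting 202·28/(t+28)² = 202t/[(t+28)(55+t)] gives 28(55+t) = t(t+28), so t² = 28×55 = 1540.
t* = √1540 = 39.24 min.

39.2 min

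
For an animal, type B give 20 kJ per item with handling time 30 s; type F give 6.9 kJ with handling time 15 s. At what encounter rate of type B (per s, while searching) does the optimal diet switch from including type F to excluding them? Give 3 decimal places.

The zero-one rule: include type F iff E₂/h₂ > λE₁/(1+λh₁). Equality gives the switch point.
λE₁h₂ = E₂ + λE₂h₁ ⇒ λ = E₂/(E₁h₂ − E₂h₁) = 6.9/(300 − 207) = 0.07419 per s.

0.074 per s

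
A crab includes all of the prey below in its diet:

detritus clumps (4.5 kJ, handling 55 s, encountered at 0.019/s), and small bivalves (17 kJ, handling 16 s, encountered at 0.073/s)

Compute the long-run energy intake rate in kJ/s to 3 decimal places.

0.413 kJ/s

Energy encountered per unit search time: 0.019×4.5 + 0.073×17 = 1.326 kJ/s.
Handling time per unit search time: 0.019×55 + 0.073×16 = 2.213.
Rate = 1.326/(1 + 2.213) = 0.4129 kJ/s.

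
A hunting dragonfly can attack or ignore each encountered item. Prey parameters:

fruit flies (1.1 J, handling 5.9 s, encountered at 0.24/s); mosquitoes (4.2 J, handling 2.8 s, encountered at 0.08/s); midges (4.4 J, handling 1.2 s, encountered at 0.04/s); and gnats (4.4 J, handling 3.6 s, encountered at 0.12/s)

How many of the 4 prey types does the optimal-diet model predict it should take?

E/h in descending order: midges 3.67, mosquitoes 1.5, gnats 1.22, fruit flies 0.186 J/s. The optimal diet is the largest prefix of this list for which every included type satisfies E_i/h_i > R on the types above it.
Rate on top 1: 0.1679. mosquitoes: 1.5 > 0.1679 → include.
Rate on top 2: 0.4025. gnats: 1.22 > 0.4025 → include.
Rate on top 3: 0.6103. fruit flies: 0.186 < 0.6103 → exclude; stop.
Optimal diet: midges, mosquitoes, gnats — 3 of 4 types.

3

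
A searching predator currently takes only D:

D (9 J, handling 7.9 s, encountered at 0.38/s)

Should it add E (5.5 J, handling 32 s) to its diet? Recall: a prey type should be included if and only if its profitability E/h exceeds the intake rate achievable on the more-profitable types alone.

No

Intake rate on the current diet: R = (0.38×9) / (1 + 0.38×7.9) = 3.42/4.002 = 0.8546 J/s.
Profitability of E: 5.5/32 = 0.1719 J/s.
0.1719 < 0.8546, so adding E would lower the average — exclude it.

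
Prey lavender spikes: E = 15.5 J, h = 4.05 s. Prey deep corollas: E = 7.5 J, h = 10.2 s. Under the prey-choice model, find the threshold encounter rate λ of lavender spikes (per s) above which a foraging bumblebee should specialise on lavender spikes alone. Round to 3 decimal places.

At the threshold, the rate on lavender spikes alone equals the profitability of deep corollas: λ·15.5/(1 + λ·4.05) = 7.5/10.2 = 0.7353.
Rearranging, λ(15.5 − 0.7353×4.05) = 0.7353, so λ = 0.7353/12.52 = 0.05872 per s.

0.059 per s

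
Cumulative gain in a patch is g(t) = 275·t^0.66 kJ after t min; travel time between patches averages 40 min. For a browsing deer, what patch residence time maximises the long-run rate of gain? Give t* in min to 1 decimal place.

77.6 min

By the marginal value theorem, leave when the instantaneous gain rate g'(t) equals the habitat-wide average g(t)/(T + t).
g'(t) = 0.66·275·t^-0.34. Setting 0.66·275·t^-0.34 = 275·t^0.66/(40+t) gives 0.66(40+t) = t, so 0.34·t = 0.66×40.
t* = 0.66×40/0.34 = 77.65 min.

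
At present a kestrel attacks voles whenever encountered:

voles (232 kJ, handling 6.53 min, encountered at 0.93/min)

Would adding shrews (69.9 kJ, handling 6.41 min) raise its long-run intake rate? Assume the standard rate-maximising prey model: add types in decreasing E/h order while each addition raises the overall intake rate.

No

Intake rate on the current diet: R = (0.93×232) / (1 + 0.93×6.53) = 215.8/7.073 = 30.51 kJ/min.
Profitability of shrews: 69.9/6.41 = 10.9 kJ/min.
Since 10.9 < R, time spent handling shrews is better spent searching.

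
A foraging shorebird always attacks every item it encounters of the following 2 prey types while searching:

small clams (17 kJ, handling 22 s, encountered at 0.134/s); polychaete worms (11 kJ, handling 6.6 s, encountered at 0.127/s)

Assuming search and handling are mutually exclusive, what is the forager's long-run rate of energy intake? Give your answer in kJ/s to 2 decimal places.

R = (0.134×17 + 0.127×11) / (1 + 0.134×22 + 0.127×6.6) = 3.675/4.786 = 0.7678 kJ/s.

0.77 kJ/s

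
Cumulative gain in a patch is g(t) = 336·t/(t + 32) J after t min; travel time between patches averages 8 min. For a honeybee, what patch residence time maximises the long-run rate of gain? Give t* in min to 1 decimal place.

Maximise g(t)/(T+t): set derivative to zero → g'(t)(T+t) = g(t).
g'(t) = 336·32/(t + 32)². Setting 336·32/(t+32)² = 336t/[(t+32)(8+t)] gives 32(8+t) = t(t+32), so t² = 32×8 = 256.
t* = √256 = 16 min.

16.0 min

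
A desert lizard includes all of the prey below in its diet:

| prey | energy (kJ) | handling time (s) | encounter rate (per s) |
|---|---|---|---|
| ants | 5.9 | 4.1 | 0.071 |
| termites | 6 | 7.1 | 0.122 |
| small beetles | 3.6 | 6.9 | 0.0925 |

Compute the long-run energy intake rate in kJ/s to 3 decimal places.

R = Σλ_iE_i / (1 + Σλ_ih_i)
Numerator: 0.071×5.9 + 0.122×6 + 0.0925×3.6 = 1.484
Denominator: 1 + 0.071×4.1 + 0.122×7.1 + 0.0925×6.9 = 2.796
R = 1.484/2.796 = 0.5308 kJ/s

0.531 kJ/s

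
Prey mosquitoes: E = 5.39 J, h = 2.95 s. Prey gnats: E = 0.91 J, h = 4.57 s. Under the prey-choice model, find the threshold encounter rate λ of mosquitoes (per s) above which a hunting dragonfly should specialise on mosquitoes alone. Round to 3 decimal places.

Drop gnats once their profitability E₂/h₂ falls below the rate achievable on mosquitoes alone: E₂/h₂ = λE₁/(1 + λh₁).
Solve for λ: λE₁h₂ = E₂(1 + λh₁) → λ(E₁h₂ − E₂h₁) = E₂ → λ = E₂/(E₁h₂ − E₂h₁).
λ = 0.91/(5.39×4.57 − 0.91×2.95) = 0.91/21.95 = 0.04146 per s.

0.041 per s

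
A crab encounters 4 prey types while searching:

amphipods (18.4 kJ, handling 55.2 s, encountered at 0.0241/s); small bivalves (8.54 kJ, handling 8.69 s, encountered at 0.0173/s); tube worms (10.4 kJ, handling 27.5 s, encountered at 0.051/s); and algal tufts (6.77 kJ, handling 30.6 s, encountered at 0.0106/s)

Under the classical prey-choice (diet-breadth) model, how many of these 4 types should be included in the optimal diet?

E/h in descending order: small bivalves 0.983, tube worms 0.378, amphipods 0.333, algal tufts 0.221 kJ/s. The optimal diet is the largest prefix of this list for which every included type satisfies E_i/h_i > R on the types above it.
Rate on top 1: 0.1284. tube worms: 0.378 > 0.1284 → include.
Rate on top 2: 0.2656. amphipods: 0.333 > 0.2656 → include.
Rate on top 3: 0.2888. algal tufts: 0.221 < 0.2888 → exclude; stop.
Optimal diet: small bivalves, tube worms, amphipods — 3 of 4 types.

3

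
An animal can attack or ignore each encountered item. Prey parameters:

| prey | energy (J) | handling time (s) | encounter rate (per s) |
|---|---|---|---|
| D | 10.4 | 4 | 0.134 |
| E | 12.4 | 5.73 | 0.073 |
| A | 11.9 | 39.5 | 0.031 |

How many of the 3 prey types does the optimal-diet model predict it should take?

2

E/h in descending order: D 2.6, E 2.16, A 0.301 J/s. The optimal diet is the largest prefix of this list for which every included type satisfies E_i/h_i > R on the types above it.
Rate on top 1: 0.9073. E: 2.16 > 0.9073 → include.
Rate on top 2: 1.176. A: 0.301 < 1.176 → exclude; stop.
Optimal diet: D, E — 2 of 3 types.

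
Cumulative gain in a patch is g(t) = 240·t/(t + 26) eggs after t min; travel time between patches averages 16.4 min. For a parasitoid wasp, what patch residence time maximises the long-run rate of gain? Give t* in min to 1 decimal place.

20.6 min

Optimal t* satisfies g'(t*) = g(t*)/(T + t*).
g'(t) = 240·26/(t + 26)². Setting 240·26/(t+26)² = 240t/[(t+26)(16.4+t)] gives 26(16.4+t) = t(t+26), so t² = 26×16.4 = 426.4.
t* = √426.4 = 20.65 min.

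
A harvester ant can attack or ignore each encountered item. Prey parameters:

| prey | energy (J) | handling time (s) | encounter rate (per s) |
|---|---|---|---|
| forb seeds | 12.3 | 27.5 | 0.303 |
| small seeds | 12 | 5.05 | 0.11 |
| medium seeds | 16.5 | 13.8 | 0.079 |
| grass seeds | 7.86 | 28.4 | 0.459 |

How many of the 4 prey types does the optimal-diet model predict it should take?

2

E/h in descending order: small seeds 2.38, medium seeds 1.2, forb seeds 0.447, grass seeds 0.277 J/s. The optimal diet is the largest prefix of this list for which every included type satisfies E_i/h_i > R on the types above it.
Rate on top 1: 0.8486. medium seeds: 1.2 > 0.8486 → include.
Rate on top 2: 0.9916. forb seeds: 0.447 < 0.9916 → exclude; stop.
Optimal diet: small seeds, medium seeds — 2 of 4 types.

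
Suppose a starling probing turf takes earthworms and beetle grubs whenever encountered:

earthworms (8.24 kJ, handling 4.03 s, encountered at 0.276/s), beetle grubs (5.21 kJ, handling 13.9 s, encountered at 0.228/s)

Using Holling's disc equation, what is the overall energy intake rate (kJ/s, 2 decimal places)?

R = (0.276×8.24 + 0.228×5.21) / (1 + 0.276×4.03 + 0.228×13.9) = 3.462/5.281 = 0.6555 kJ/s.

0.66 kJ/s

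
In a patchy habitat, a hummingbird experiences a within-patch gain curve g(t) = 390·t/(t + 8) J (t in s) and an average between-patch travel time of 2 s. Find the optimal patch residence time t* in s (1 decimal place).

4.0 s

Maximise g(t)/(T+t): set derivative to zero → g'(t)(T+t) = g(t).
g'(t) = 390·8/(t + 8)². Setting 390·8/(t+8)² = 390t/[(t+8)(2+t)] gives 8(2+t) = t(t+8), so t² = 8×2 = 16.
t* = √16 = 4 s.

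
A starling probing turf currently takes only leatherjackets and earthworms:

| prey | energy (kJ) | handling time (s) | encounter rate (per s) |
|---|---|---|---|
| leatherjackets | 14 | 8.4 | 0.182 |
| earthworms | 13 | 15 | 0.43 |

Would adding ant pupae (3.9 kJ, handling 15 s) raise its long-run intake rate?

Current rate: (0.182×14 + 0.43×13)/(1 + 0.182×8.4 + 0.43×15) = 0.9064 kJ/s.
ant pupae: E/h = 3.9/15 = 0.26 kJ/s.
Since 0.26 < R, time spent handling ant pupae is better spent searching.

No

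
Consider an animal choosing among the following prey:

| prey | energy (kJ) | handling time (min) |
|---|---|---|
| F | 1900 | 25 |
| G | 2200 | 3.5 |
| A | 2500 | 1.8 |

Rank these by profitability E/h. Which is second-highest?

In descending order of E/h:
A: 2500/1.8 = 1.39e+03 kJ/min
G: 2200/3.5 = 629 kJ/min
F: 1900/25 = 76 kJ/min

G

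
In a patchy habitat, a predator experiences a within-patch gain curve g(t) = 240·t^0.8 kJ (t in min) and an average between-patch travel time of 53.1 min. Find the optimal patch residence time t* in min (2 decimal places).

212.40 min

Maximise g(t)/(T+t): set derivative to zero → g'(t)(T+t) = g(t).
g'(t) = 0.8·240·t^-0.2. Setting 0.8·240·t^-0.2 = 240·t^0.8/(53.1+t) gives 0.8(53.1+t) = t, so 0.20·t = 0.8×53.1.
t* = 0.8×53.1/0.20 = 212.4 min.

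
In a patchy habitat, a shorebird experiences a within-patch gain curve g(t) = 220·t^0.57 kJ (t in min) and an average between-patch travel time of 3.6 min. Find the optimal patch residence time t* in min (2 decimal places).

4.77 min

Maximise g(t)/(T+t): set derivative to zero → g'(t)(T+t) = g(t).
g'(t) = 0.57·220·t^-0.43. Setting 0.57·220·t^-0.43 = 220·t^0.57/(3.6+t) gives 0.57(3.6+t) = t, so 0.43·t = 0.57×3.6.
t* = 0.57×3.6/0.43 = 4.772 min.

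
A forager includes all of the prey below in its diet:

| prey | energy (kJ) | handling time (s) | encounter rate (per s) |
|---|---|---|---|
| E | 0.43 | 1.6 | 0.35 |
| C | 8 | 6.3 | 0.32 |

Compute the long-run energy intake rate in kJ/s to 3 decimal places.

0.758 kJ/s

R = (0.35×0.43 + 0.32×8) / (1 + 0.35×1.6 + 0.32×6.3) = 2.711/3.576 = 0.758 kJ/s.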